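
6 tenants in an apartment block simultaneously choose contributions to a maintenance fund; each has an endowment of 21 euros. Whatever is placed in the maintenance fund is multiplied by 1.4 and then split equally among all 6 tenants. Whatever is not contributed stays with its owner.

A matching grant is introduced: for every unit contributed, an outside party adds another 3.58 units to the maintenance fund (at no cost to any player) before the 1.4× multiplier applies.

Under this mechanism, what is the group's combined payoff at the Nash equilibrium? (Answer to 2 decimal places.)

807.91 euros

Under the mechanism each unit contributed yields 1.4 × 4.58 / 6 = 1.0687 back to its contributor per unit of net cost, which exceeds 1, making full contribution the dominant choice for everyone.
At the Nash equilibrium everyone contributes 21. Group total payoff = 1.4 × 4.58 × 126 = 807.91.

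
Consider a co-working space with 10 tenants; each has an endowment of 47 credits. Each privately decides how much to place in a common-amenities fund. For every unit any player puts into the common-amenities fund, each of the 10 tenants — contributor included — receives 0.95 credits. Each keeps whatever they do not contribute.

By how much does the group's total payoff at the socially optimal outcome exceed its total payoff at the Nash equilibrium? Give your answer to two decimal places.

The private return per contributed unit is 0.95 < 1, so contributing 0 is dominant for every player. At the Nash equilibrium everyone keeps their 47, and the group total is 10 × 47 = 470.
Each contributed unit returns 9.500 to the group as a whole (0.95 to each of 10 players), which exceeds 1, so the social optimum is full contribution: group total = 9.500 × 470 = 4465.00.
Efficiency loss = 4465.00 − 470 = 3995.00.

3995.00 credits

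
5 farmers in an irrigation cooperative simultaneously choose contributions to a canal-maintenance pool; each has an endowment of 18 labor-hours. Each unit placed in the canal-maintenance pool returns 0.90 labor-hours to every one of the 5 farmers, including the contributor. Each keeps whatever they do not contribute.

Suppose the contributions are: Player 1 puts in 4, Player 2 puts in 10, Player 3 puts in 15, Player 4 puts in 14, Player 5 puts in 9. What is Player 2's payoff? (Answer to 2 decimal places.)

Total contributed: 4 + 10 + 15 + 14 + 9 = 52.
Each receives 0.90 × 52 = 46.80 from the canal-maintenance pool.
Player 2 keeps 18 − 10 = 8, so Player 2's payoff is 8 + 46.80 = 54.80.

54.80 labor-hours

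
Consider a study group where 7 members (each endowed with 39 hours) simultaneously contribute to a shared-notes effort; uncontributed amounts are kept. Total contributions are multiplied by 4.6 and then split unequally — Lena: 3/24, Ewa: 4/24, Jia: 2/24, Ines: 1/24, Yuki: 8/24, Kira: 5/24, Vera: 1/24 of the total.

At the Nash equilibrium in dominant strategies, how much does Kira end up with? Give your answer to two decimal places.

Player j's private return per contributed unit is 4.6 × (j's share). Contributing is weakly dominant for j when that share is at least 1/4.6 = 0.2174, and contributing 0 is dominant otherwise.
The only share above 0.2174 is Yuki's 8/24, contributing 39; the remaining 6 contribute 0. Total contributed: 39.
Kira keeps 39 and receives 4.6 × 39 × 5/24 = 37.38 from the shared-notes effort, for a payoff of 76.38.

76.38 hours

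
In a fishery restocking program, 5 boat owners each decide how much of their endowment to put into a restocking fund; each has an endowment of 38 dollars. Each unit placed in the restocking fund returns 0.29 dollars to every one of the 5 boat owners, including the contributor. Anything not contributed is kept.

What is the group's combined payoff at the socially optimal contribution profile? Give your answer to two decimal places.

275.50 dollars

Each contributed unit returns 1.450 to the group as a whole (0.29 to each of 5 players), which exceeds 1, so the social optimum is full contribution: group total = 1.450 × 190 = 275.50.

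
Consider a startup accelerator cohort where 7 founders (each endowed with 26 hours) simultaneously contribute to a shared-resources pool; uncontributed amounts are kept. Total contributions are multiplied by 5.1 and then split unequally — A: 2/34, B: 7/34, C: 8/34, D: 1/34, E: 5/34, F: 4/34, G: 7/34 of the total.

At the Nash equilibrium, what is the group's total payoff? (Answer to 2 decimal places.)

For player j, contributing a unit is worthwhile iff 5.1 × (j's share) ≥ 1, i.e. iff j's share is at least 0.1961.
The shares above 0.1961 belong to B, C and G, contributing 26 each; the remaining 4 contribute 0. Total contributed: 78.
The shared-resources pool pays out 5.1 × 78 = 397.80 in total (split across the unequal shares, but the aggregate is all that matters for the group sum).
The 4 free-riders keep 26 each, adding 104. Group total = 104 + 397.80 = 501.80.

501.80 hours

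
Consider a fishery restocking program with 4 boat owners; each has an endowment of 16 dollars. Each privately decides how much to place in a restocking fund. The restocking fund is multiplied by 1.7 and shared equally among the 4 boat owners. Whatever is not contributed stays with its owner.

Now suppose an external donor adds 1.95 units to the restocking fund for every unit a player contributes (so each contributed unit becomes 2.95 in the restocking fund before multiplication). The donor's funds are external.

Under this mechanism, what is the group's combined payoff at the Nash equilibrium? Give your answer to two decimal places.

With the mechanism, a contributed unit returns 1.7 × 2.95 / 4 = 1.2538 per unit of net cost to the contributor — now above 1 — so contributing fully is weakly dominant for every player.
At the Nash equilibrium everyone contributes 16. Group total payoff = 1.7 × 2.95 × 64 = 320.96.

320.96 dollars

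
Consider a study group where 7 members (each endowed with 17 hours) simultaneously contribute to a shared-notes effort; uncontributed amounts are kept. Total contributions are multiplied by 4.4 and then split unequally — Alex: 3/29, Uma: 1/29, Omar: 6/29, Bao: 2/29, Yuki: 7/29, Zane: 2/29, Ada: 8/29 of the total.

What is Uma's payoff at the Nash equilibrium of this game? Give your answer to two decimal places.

22.16 hours

Each unit j contributes comes back to j as 4.4 × (j's share), so j prefers to contribute only if that share exceeds 1/4.4 = 0.2273; otherwise keeping the unit dominates.
The shares above 0.2273 belong to Yuki and Ada, contributing 17 each; the remaining 5 contribute 0. Total contributed: 34.
Uma keeps 17 and receives 4.4 × 34 × 1/29 = 5.16 from the shared-notes effort, for a payoff of 22.16.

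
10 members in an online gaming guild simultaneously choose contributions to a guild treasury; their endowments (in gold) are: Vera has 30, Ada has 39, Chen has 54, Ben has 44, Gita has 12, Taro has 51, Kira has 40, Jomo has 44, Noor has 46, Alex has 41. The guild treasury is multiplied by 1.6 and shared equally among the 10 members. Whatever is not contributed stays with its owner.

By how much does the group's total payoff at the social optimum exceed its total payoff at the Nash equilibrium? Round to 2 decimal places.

240.60 gold

The private return per contributed unit is 1.6/10 = 0.1600 < 1 for every player regardless of endowment, so the Nash equilibrium is zero contribution and the group total is Σ E_j = 30 + 39 + 54 + 44 + 12 + 51 + 40 + 44 + 46 + 41 = 401.
Each contributed unit returns 1.600 to the group, so the social optimum is full contribution by everyone: group total = 1.600 × 401 = 641.60.
Efficiency loss = (1.600 − 1) × 401 = 240.60.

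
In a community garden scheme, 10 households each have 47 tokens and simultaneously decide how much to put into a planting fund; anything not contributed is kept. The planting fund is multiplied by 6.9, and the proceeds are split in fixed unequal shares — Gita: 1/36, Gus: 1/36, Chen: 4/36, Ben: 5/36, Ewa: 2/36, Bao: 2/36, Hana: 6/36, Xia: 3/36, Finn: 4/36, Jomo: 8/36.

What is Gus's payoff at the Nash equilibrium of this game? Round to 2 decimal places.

Each unit j contributes comes back to j as 6.9 × (j's share), so j prefers to contribute only if that share exceeds 1/6.9 = 0.1449; otherwise keeping the unit dominates.
Hana and Jomo are above the threshold, contributing 47 each; the remaining 8 contribute 0. Total contributed: 94.
Gus keeps 47 and receives 6.9 × 94 × 1/36 = 18.02 from the planting fund, for a payoff of 65.02.

65.02 tokens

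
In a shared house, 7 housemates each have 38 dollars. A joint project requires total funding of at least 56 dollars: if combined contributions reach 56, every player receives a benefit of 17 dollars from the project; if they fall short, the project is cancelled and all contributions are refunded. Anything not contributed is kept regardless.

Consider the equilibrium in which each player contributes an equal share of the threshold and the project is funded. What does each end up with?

47 dollars

Equal share of the threshold: 56/7 = 8.
At this profile no one gains by cutting their contribution: any cut drops the total below 56, the project is cancelled, contributions are refunded, and the deviator ends with 38, which is less than 38 − 8 + 17 = 47. Contributing more than 8 just wastes the excess. So contributing exactly 8 is a best response.
Each player's payoff: 38 − 8 + 17 = 47.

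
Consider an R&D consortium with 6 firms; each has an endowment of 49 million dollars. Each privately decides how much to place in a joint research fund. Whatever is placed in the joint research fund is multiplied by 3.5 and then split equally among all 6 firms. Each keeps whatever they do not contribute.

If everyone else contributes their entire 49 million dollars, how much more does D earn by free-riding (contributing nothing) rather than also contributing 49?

20.42 million dollars

Switching from a contribution of 49 to 0 lets D keep an extra 49 million dollars, but lowers the joint research fund by 49, which costs D their own share of that drop: 3.5/6 × 49 = 28.58.
Net gain = 49 − 28.58 = 20.42. The private return per contributed unit (0.5833) is below 1, so free-riding is indeed the best response regardless of what the others do.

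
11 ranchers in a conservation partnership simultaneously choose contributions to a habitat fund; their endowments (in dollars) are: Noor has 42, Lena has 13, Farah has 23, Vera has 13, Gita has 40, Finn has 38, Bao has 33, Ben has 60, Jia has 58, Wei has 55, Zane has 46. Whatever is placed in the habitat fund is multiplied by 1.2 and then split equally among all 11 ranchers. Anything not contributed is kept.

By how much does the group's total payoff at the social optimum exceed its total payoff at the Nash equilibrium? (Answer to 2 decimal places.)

84.20 dollars

The private return per contributed unit is 1.2/11 = 0.1091 < 1 for every player regardless of endowment, so the Nash equilibrium is zero contribution and the group total is Σ E_j = 42 + 13 + 23 + 13 + 40 + 38 + 33 + 60 + 58 + 55 + 46 = 421.
Each contributed unit returns 1.200 to the group, so the social optimum is full contribution by everyone: group total = 1.200 × 421 = 505.20.
Efficiency loss = (1.200 − 1) × 421 = 84.20.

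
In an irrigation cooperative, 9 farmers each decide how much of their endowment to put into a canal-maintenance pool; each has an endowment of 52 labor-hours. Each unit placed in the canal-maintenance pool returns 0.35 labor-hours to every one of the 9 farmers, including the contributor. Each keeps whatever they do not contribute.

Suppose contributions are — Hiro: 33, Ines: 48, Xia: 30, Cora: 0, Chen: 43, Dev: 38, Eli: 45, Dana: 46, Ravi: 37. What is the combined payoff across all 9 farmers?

Total contributed: 33 + 48 + 30 + 0 + 43 + 38 + 45 + 46 + 37 = 320; total kept: 9 × 52 − 320 = 148.
The canal-maintenance pool pays out 0.35 × 9 × 320 = 1008.00 in aggregate.
Group total = 148 + 1008.00 = 1156.00.

1156.00 labor-hours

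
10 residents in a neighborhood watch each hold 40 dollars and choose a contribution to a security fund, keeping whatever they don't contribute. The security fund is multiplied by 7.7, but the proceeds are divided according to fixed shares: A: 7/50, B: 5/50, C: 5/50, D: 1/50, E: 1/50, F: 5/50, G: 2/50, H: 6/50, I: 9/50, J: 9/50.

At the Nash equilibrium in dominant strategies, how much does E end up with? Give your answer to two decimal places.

58.48 dollars

Player j's private return per contributed unit is 7.7 × (j's share). Contributing is weakly dominant for j when that share is at least 1/7.7 = 0.1299, and contributing 0 is dominant otherwise.
A, I and J clear that bar, contributing 40 each; the remaining 7 contribute 0. Total contributed: 120.
E keeps 40 and receives 7.7 × 120 × 1/50 = 18.48 from the security fund, for a payoff of 58.48.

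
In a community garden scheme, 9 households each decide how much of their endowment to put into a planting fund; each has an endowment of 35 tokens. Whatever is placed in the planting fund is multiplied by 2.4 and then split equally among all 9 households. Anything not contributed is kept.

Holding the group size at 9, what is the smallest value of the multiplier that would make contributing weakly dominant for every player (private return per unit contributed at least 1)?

A contributed unit returns (multiplier)/9 to its contributor.
This reaches 1 exactly when the multiplier is 9.

9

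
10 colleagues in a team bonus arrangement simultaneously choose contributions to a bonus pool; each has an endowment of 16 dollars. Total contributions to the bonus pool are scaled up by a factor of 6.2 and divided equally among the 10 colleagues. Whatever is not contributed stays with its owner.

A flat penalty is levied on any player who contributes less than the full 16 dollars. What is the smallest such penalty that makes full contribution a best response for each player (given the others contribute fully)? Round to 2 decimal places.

Given the others contribute fully, the best deviation is to contribute 0 (any partial contribution still incurs the fine and gives up units whose private return 0.6200 is below 1).
Deviating from 16 to 0 saves 16 dollars but forfeits the deviator's share of the drop in the bonus pool: 6.2/10 × 16 = 9.92.
So the deviation gain is 16 − 9.92 = 6.08, and the fine must be at least 6.08 dollars to wipe it out.

6.08 dollars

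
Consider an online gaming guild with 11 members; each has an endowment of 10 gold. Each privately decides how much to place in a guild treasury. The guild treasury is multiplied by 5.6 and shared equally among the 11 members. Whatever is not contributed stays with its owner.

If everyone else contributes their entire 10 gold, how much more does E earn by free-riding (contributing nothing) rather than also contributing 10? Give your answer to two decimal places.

4.91 gold

Switching from a contribution of 10 to 0 lets E keep an extra 10 gold, but lowers the guild treasury by 10, which costs E their own share of that drop: 5.6/11 × 10 = 5.09.
Net gain = 10 − 5.09 = 4.91. The private return per contributed unit (0.5091) is below 1, so free-riding is indeed the best response regardless of what the others do.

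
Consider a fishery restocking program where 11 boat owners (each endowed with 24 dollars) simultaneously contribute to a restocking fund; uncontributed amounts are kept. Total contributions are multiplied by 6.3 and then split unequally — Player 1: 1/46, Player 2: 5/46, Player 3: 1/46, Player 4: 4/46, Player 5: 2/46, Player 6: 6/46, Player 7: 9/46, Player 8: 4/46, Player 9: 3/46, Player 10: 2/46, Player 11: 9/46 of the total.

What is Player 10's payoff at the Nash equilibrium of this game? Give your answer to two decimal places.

For player j, contributing a unit is worthwhile iff 6.3 × (j's share) ≥ 1, i.e. iff j's share is at least 0.1587.
Player 7 and Player 11 clear that bar, contributing 24 each; the remaining 9 contribute 0. Total contributed: 48.
Player 10 keeps 24 and receives 6.3 × 48 × 2/46 = 13.15 from the restocking fund, for a payoff of 37.15.

37.15 dollars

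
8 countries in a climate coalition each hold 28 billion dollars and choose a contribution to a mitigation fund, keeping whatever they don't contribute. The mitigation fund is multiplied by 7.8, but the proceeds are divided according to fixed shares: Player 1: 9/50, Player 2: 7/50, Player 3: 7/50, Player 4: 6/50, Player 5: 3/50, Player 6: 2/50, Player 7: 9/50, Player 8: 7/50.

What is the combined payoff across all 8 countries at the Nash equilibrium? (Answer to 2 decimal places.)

1176.00 billion dollars

Player j's private return per contributed unit is 7.8 × (j's share). Contributing is weakly dominant for j when that share is at least 1/7.8 = 0.1282, and contributing 0 is dominant otherwise.
Player 1, Player 2, Player 3, Player 7 and Player 8 are above the threshold, contributing 28 each; the remaining 3 contribute 0. Total contributed: 140.
The mitigation fund pays out 7.8 × 140 = 1092.00 in total (split across the unequal shares, but the aggregate is all that matters for the group sum).
The 3 free-riders keep 28 each, adding 84. Group total = 84 + 1092.00 = 1176.00.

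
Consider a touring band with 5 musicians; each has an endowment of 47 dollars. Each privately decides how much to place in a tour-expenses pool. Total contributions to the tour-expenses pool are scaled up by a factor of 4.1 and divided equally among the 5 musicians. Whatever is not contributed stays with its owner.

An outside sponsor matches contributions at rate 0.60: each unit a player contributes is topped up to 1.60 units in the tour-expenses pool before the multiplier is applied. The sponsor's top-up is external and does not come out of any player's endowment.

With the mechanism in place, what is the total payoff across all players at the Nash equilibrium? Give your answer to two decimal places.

1541.60 dollars

The effective private return per unit is now 4.1 × 1.60 / 5 = 1.3120 > 1, so every player's dominant strategy flips to full contribution.
At the Nash equilibrium everyone contributes 47. Group total payoff = 4.1 × 1.60 × 235 = 1541.60.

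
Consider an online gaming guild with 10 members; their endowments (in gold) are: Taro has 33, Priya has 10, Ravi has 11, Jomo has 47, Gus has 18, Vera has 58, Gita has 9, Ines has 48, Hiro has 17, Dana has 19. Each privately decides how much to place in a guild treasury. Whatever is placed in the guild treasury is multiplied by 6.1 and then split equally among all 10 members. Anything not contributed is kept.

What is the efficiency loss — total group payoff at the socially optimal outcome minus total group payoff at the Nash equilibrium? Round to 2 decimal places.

1377.00 gold

The private return per contributed unit is 6.1/10 = 0.6100 < 1 for every player regardless of endowment, so the Nash equilibrium is zero contribution and the group total is Σ E_j = 33 + 10 + 11 + 47 + 18 + 58 + 9 + 48 + 17 + 19 = 270.
Each contributed unit returns 6.100 to the group, so the social optimum is full contribution by everyone: group total = 6.100 × 270 = 1647.00.
Efficiency loss = (6.100 − 1) × 270 = 1377.00.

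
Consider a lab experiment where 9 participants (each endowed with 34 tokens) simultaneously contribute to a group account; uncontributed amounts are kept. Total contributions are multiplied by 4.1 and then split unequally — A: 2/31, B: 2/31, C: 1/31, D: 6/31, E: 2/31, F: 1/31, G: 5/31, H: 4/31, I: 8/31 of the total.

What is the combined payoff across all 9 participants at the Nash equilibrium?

Player j's private return per contributed unit is 4.1 × (j's share). Contributing is weakly dominant for j when that share is at least 1/4.1 = 0.2439, and contributing 0 is dominant otherwise.
I alone (share 8/31) is above the threshold, contributing 34; the remaining 8 contribute 0. Total contributed: 34.
The group account pays out 4.1 × 34 = 139.40 in total (split across the unequal shares, but the aggregate is all that matters for the group sum).
The 8 free-riders keep 34 each, adding 272. Group total = 272 + 139.40 = 411.40.

411.40 tokens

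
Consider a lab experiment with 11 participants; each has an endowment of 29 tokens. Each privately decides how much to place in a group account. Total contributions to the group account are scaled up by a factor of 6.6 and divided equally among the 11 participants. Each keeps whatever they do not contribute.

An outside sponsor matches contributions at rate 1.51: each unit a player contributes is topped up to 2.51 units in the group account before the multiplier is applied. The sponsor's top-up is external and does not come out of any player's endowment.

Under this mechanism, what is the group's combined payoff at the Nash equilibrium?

5284.55 tokens

With the mechanism, a contributed unit returns 6.6 × 2.51 / 11 = 1.5060 per unit of net cost to the contributor — now above 1 — so contributing fully is weakly dominant for every player.
At the Nash equilibrium everyone contributes 29. Group total payoff = 6.6 × 2.51 × 319 = 5284.55.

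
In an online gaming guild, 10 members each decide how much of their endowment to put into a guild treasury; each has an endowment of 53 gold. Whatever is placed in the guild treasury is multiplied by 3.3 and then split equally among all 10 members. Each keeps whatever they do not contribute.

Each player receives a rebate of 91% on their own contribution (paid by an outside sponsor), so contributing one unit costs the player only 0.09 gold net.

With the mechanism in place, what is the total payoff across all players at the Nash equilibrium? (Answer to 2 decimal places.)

2231.30 gold

With the mechanism, a contributed unit returns (3.3/10) / 0.09 = 3.6667 per unit of net cost to the contributor — now above 1 — so contributing fully is weakly dominant for every player.
So the Nash equilibrium is full contribution by all 10; the group earns 10 × (53 × 0.91 + 3.3 × 53) = 2231.30.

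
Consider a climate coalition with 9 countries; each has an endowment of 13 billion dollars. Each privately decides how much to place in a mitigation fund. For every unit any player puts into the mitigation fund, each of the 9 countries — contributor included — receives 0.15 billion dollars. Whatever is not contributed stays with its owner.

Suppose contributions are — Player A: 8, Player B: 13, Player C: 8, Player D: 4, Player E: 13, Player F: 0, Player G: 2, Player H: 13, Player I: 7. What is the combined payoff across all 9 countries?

Total contributed: 8 + 13 + 8 + 4 + 13 + 0 + 2 + 13 + 7 = 68; total kept: 9 × 13 − 68 = 49.
The mitigation fund pays out 0.15 × 9 × 68 = 91.80 in aggregate.
Group total = 49 + 91.80 = 140.80.

140.80 billion dollars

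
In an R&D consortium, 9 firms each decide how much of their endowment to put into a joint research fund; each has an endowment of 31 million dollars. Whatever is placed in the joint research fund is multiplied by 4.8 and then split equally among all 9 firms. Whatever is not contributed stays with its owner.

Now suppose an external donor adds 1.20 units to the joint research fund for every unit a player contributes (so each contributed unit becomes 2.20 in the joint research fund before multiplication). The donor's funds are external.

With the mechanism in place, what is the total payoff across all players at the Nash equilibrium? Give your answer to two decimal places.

The effective private return per unit is now 4.8 × 2.20 / 9 = 1.1733 > 1, so every player's dominant strategy flips to full contribution.
At the Nash equilibrium everyone contributes 31. Group total payoff = 4.8 × 2.20 × 279 = 2946.24.

2946.24 million dollars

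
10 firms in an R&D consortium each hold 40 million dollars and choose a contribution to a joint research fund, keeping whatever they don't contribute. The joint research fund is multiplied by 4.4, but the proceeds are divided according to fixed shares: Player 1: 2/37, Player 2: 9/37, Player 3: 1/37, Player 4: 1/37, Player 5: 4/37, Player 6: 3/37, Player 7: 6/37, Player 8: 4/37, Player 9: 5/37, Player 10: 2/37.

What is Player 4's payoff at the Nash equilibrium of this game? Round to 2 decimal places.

For player j, contributing a unit is worthwhile iff 4.4 × (j's share) ≥ 1, i.e. iff j's share is at least 0.2273.
The only share above 0.2273 is Player 2's 9/37, contributing 40; the remaining 9 contribute 0. Total contributed: 40.
Player 4 keeps 40 and receives 4.4 × 40 × 1/37 = 4.76 from the joint research fund, for a payoff of 44.76.

44.76 million dollars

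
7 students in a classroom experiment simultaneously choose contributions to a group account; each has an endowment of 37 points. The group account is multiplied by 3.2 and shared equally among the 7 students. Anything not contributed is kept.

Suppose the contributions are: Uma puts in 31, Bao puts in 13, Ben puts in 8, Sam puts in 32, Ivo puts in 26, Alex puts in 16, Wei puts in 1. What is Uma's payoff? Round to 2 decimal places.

64.06 points

Total contributed: 31 + 13 + 8 + 32 + 26 + 16 + 1 = 127.
Each receives 3.2 × 127 / 7 = 58.06 from the group account.
Uma keeps 37 − 31 = 6, so Uma's payoff is 6 + 58.06 = 64.06.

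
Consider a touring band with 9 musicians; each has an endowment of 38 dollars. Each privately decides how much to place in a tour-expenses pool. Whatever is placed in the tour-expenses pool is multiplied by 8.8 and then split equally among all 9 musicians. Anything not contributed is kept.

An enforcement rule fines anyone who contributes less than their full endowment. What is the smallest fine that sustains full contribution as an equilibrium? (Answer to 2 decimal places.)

0.84 dollars

Given the others contribute fully, the best deviation is to contribute 0 (any partial contribution still incurs the fine and gives up units whose private return 0.9778 is below 1).
Deviating from 38 to 0 saves 38 dollars but forfeits the deviator's share of the drop in the tour-expenses pool: 8.8/9 × 38 = 37.16.
So the deviation gain is 38 − 37.16 = 0.84, and the fine must be at least 0.84 dollars to wipe it out.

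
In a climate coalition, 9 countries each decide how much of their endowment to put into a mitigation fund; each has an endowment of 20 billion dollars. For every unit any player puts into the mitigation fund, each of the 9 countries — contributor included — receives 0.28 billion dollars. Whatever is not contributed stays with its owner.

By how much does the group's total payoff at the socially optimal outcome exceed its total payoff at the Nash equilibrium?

The private return per contributed unit is 0.28 < 1, so contributing 0 is dominant for every player. At the Nash equilibrium everyone keeps their 20, and the group total is 9 × 20 = 180.
Each contributed unit returns 2.520 to the group as a whole (0.28 to each of 9 players), which exceeds 1, so the social optimum is full contribution: group total = 2.520 × 180 = 453.60.
Efficiency loss = 453.60 − 180 = 273.60.

273.60 billion dollars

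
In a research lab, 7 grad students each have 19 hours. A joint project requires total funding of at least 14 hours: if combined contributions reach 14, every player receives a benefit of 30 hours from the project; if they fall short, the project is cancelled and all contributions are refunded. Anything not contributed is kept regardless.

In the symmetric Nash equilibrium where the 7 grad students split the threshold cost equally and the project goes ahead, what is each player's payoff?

47 hours

Equal share of the threshold: 14/7 = 2.
At this profile no one gains by cutting their contribution: any cut drops the total below 14, the project is cancelled, contributions are refunded, and the deviator ends with 19, which is less than 19 − 2 + 30 = 47. Contributing more than 2 just wastes the excess. So contributing exactly 2 is a best response.
Each player's payoff: 19 − 2 + 30 = 47.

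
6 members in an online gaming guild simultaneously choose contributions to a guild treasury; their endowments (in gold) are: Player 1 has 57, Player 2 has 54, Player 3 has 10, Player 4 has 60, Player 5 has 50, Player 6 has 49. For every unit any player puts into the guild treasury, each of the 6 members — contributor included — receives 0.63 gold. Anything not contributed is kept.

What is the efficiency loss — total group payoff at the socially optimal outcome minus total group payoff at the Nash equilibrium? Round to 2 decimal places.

The private return per contributed unit is 0.63 < 1 for everyone, so the Nash equilibrium is zero contribution and the group total is Σ E_j = 57 + 54 + 10 + 60 + 50 + 49 = 280.
Each contributed unit returns 3.780 to the group, so the social optimum is full contribution by everyone: group total = 3.780 × 280 = 1058.40.
Efficiency loss = (3.780 − 1) × 280 = 778.40.

778.40 gold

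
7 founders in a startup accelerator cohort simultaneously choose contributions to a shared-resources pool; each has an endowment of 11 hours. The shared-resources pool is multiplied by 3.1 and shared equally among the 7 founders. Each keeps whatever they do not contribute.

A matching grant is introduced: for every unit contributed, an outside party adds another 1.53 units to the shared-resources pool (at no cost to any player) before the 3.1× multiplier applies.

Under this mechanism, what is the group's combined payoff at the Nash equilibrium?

With the mechanism, a contributed unit returns 3.1 × 2.53 / 7 = 1.1204 per unit of net cost to the contributor — now above 1 — so contributing fully is weakly dominant for every player.
So the Nash equilibrium is full contribution by all 7; the group earns 3.1 × 2.53 × 77 = 603.91.

603.91 hours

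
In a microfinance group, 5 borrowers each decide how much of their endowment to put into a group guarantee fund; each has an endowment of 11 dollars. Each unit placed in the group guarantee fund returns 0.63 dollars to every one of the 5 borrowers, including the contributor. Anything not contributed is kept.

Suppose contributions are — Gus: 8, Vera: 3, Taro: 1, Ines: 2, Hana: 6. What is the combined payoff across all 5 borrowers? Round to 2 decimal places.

Total contributed: 8 + 3 + 1 + 2 + 6 = 20; total kept: 5 × 11 − 20 = 35.
The group guarantee fund pays out 0.63 × 5 × 20 = 63.00 in aggregate.
Group total = 35 + 63.00 = 98.00.

98.00 dollars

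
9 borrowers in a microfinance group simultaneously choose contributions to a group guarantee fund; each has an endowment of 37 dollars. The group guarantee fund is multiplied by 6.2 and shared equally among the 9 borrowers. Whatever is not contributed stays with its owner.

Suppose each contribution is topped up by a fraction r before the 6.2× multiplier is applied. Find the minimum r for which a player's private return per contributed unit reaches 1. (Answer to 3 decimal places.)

0.452

With matching at rate r, one contributed unit becomes (1 + r) in the group guarantee fund and returns 6.2 × (1 + r) / 9 to the contributor.
Setting this equal to 1: 1 + r = 9/6.2 = 1.4516.
So the minimum matching rate is r = 1.4516 − 1 = 0.452.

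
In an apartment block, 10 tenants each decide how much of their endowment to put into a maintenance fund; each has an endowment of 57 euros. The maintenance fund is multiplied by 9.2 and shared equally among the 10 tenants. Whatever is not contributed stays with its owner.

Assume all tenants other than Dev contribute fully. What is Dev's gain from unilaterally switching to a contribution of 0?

Switching from a contribution of 57 to 0 lets Dev keep an extra 57 euros, but lowers the maintenance fund by 57, which costs Dev their own share of that drop: 9.2/10 × 57 = 52.44.
Net gain = 57 − 52.44 = 4.56. The private return per contributed unit (0.9200) is below 1, so free-riding is indeed the best response regardless of what the others do.

4.56 euros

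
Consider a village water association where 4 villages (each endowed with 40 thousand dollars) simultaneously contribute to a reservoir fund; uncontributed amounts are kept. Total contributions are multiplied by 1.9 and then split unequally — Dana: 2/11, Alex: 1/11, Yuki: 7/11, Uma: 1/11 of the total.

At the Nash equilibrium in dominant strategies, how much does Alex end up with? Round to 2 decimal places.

46.91 thousand dollars

Each unit j contributes comes back to j as 1.9 × (j's share), so j prefers to contribute only if that share exceeds 1/1.9 = 0.5263; otherwise keeping the unit dominates.
Only Yuki (7/11) clears that bar, contributing 40; the remaining 3 contribute 0. Total contributed: 40.
Alex keeps 40 and receives 1.9 × 40 × 1/11 = 6.91 from the reservoir fund, for a payoff of 46.91.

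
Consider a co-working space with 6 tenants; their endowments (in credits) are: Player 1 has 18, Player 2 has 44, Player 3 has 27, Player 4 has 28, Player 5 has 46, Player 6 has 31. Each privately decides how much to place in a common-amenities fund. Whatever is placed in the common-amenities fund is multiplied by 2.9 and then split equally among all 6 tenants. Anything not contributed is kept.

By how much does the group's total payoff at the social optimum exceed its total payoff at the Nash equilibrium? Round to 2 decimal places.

368.60 credits

The private return per contributed unit is 2.9/6 = 0.4833 < 1 for every player regardless of endowment, so the Nash equilibrium is zero contribution and the group total is Σ E_j = 18 + 44 + 27 + 28 + 46 + 31 = 194.
Each contributed unit returns 2.900 to the group, so the social optimum is full contribution by everyone: group total = 2.900 × 194 = 562.60.
Efficiency loss = (2.900 − 1) × 194 = 368.60.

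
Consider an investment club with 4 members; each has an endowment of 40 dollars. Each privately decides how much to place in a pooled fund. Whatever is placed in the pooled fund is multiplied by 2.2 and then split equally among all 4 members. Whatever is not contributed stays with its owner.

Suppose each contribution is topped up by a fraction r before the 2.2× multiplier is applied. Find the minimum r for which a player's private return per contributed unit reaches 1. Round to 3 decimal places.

With matching at rate r, one contributed unit becomes (1 + r) in the pooled fund and returns 2.2 × (1 + r) / 4 to the contributor.
Setting this equal to 1: 1 + r = 4/2.2 = 1.8182.
So the minimum matching rate is r = 1.8182 − 1 = 0.818.

0.818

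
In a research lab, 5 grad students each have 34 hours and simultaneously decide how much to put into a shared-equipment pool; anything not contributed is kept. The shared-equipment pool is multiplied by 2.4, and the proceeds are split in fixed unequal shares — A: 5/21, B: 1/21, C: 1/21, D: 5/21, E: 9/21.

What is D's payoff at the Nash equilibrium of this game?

Player j's private return per contributed unit is 2.4 × (j's share). Contributing is weakly dominant for j when that share is at least 1/2.4 = 0.4167, and contributing 0 is dominant otherwise.
The only share above 0.4167 is E's 9/21, contributing 34; the remaining 4 contribute 0. Total contributed: 34.
D keeps 34 and receives 2.4 × 34 × 5/21 = 19.43 from the shared-equipment pool, for a payoff of 53.43.

53.43 hours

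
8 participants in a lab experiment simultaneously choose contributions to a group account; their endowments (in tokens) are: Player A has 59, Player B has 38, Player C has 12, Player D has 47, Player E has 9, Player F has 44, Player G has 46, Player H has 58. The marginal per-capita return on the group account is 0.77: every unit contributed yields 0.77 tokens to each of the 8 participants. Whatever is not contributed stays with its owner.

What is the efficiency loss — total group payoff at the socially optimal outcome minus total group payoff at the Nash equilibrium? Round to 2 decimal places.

The private return per contributed unit is 0.77 < 1 for everyone, so the Nash equilibrium is zero contribution and the group total is Σ E_j = 59 + 38 + 12 + 47 + 9 + 44 + 46 + 58 = 313.
Each contributed unit returns 6.160 to the group, so the social optimum is full contribution by everyone: group total = 6.160 × 313 = 1928.08.
Efficiency loss = (6.160 − 1) × 313 = 1615.08.

1615.08 tokens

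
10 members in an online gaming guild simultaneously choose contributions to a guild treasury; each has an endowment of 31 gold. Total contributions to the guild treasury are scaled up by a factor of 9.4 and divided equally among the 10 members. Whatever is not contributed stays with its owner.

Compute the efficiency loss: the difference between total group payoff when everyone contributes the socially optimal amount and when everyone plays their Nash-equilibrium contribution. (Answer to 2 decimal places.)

2604.00 gold

Each contributed unit returns 9.4/10 = 0.9400 to its contributor — below 1 — so contributing 0 is dominant for every player. At the Nash equilibrium everyone keeps their 31, and the group total is 10 × 31 = 310.
Each contributed unit returns 9.400 to the group as a whole (0.9400 to each of 10 players), which exceeds 1, so the social optimum is full contribution: group total = 9.400 × 310 = 2914.00.
Efficiency loss = 2914.00 − 310 = 2604.00.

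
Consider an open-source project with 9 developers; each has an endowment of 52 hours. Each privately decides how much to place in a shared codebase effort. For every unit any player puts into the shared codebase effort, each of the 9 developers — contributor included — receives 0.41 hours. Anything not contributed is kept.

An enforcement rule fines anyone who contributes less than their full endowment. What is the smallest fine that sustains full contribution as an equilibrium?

Given the others contribute fully, the best deviation is to contribute 0 (any partial contribution still incurs the fine and gives up units whose private return 0.41 is below 1).
Deviating from 52 to 0 saves 52 hours but forfeits the deviator's share of the drop in the shared codebase effort: 0.41 × 52 = 21.32.
So the deviation gain is 52 − 21.32 = 30.68, and the fine must be at least 30.68 hours to wipe it out.

30.68 hours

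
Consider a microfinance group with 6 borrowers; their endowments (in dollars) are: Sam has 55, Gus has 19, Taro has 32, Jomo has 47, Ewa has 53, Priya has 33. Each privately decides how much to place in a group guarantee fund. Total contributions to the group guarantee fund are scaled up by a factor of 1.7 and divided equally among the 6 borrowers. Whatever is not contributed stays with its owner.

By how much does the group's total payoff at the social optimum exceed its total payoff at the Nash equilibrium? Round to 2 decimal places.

The private return per contributed unit is 1.7/6 = 0.2833 < 1 for every player regardless of endowment, so the Nash equilibrium is zero contribution and the group total is Σ E_j = 55 + 19 + 32 + 47 + 53 + 33 = 239.
Each contributed unit returns 1.700 to the group, so the social optimum is full contribution by everyone: group total = 1.700 × 239 = 406.30.
Efficiency loss = (1.700 − 1) × 239 = 167.30.

167.30 dollars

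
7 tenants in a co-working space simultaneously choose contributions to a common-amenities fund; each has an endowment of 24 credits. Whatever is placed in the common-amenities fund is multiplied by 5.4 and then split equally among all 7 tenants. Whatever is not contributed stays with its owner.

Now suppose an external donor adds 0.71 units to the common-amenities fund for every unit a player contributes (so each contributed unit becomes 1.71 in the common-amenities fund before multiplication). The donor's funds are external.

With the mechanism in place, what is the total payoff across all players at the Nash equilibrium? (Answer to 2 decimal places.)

Under the mechanism each unit contributed yields 5.4 × 1.71 / 7 = 1.3191 back to its contributor per unit of net cost, which exceeds 1, making full contribution the dominant choice for everyone.
At the Nash equilibrium everyone contributes 24. Group total payoff = 5.4 × 1.71 × 168 = 1551.31.

1551.31 credits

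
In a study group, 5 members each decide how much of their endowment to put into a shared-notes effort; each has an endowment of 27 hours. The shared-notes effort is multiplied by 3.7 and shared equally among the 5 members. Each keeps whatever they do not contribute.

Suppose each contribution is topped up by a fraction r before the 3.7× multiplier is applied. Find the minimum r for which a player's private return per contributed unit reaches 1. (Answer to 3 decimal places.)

With matching at rate r, one contributed unit becomes (1 + r) in the shared-notes effort and returns 3.7 × (1 + r) / 5 to the contributor.
Setting this equal to 1: 1 + r = 5/3.7 = 1.3514.
So the minimum matching rate is r = 1.3514 − 1 = 0.351.

0.351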